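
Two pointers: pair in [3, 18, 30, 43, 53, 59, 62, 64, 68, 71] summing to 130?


lo=0(3)+hi=9(71)=74
lo=1(18)+hi=9(71)=89
lo=2(30)+hi=9(71)=101
lo=3(43)+hi=9(71)=114
lo=4(53)+hi=9(71)=124
lo=5(59)+hi=9(71)=130

Yes: 59+71=130


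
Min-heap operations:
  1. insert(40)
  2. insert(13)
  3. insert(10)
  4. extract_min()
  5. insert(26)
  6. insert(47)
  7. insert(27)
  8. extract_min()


insert(40) -> [40]
insert(13) -> [13, 40]
insert(10) -> [10, 40, 13]
extract_min()->10, [13, 40]
insert(26) -> [13, 40, 26]
insert(47) -> [13, 40, 26, 47]
insert(27) -> [13, 27, 26, 47, 40]
extract_min()->13, [26, 27, 40, 47]

Final heap: [26, 27, 40, 47]


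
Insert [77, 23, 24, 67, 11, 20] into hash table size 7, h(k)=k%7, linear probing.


Insert 77: h=0 -> slot 0
Insert 23: h=2 -> slot 2
Insert 24: h=3 -> slot 3
Insert 67: h=4 -> slot 4
Insert 11: h=4, 1 probes -> slot 5
Insert 20: h=6 -> slot 6

Table: [77, None, 23, 24, 67, 11, 20]


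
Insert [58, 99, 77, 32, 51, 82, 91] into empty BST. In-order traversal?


Insert 58: root
Insert 99: R from 58
Insert 77: R from 58 -> L from 99
Insert 32: L from 58
Insert 51: L from 58 -> R from 32
Insert 82: R from 58 -> L from 99 -> R from 77
Insert 91: R from 58 -> L from 99 -> R from 77 -> R from 82

In-order: [32, 51, 58, 77, 82, 91, 99]


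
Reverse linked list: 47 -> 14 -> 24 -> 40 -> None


Step 1: curr=47, set curr.next=prev(None) | reversed so far: 47
Step 2: curr=14, set curr.next=prev(47) | reversed so far: 14 -> 47
Step 3: curr=24, set curr.next=prev(14) | reversed so far: 24 -> 14 -> 47
Step 4: curr=40, set curr.next=prev(24) | reversed so far: 40 -> 24 -> 14 -> 47

40 -> 24 -> 14 -> 47 -> None


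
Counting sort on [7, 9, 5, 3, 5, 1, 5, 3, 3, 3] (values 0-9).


Input: [7, 9, 5, 3, 5, 1, 5, 3, 3, 3]
Counts: [0, 1, 0, 4, 0, 3, 0, 1, 0, 1]

Sorted: [1, 3, 3, 3, 3, 5, 5, 5, 7, 9]


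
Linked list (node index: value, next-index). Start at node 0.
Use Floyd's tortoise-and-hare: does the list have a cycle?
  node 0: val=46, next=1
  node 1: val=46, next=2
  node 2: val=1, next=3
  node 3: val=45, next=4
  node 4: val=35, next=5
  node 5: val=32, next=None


Floyd's tortoise (slow, +1) and hare (fast, +2):
  init: slow=0, fast=0
  step 1: slow=1, fast=2
  step 2: slow=2, fast=4
  step 3: fast 4->5->None, no cycle

Cycle: no


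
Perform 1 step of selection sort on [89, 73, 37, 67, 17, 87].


Initial: [89, 73, 37, 67, 17, 87]
Step 1: min=17 at 4
  Swap: [17, 73, 37, 67, 89, 87]

After 1 step: [17, 73, 37, 67, 89, 87]


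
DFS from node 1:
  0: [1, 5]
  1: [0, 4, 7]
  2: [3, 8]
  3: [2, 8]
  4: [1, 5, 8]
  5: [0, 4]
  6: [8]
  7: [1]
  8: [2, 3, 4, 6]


Visit 1, push [7, 4, 0]
Visit 0, push [5]
Visit 5, push [4]
Visit 4, push [8]
Visit 8, push [6, 3, 2]
Visit 2, push [3]
Visit 3, push []
Visit 6, push []
Visit 7, push []

DFS order: [1, 0, 5, 4, 8, 2, 3, 6, 7]


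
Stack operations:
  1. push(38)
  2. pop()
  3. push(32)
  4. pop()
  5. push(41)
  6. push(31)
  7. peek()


push(38) -> [38]
pop()->38, []
push(32) -> [32]
pop()->32, []
push(41) -> [41]
push(31) -> [41, 31]
peek()->31

Final stack: [41, 31]


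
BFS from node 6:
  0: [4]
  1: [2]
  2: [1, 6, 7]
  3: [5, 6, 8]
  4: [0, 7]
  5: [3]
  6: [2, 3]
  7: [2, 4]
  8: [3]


Visit 6, enqueue [2, 3]
Visit 2, enqueue [1, 7]
Visit 3, enqueue [5, 8]
Visit 1, enqueue []
Visit 7, enqueue [4]
Visit 5, enqueue []
Visit 8, enqueue []
Visit 4, enqueue [0]
Visit 0, enqueue []

BFS order: [6, 2, 3, 1, 7, 5, 8, 4, 0]


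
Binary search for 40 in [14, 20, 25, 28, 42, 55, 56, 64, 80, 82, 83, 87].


Step 1: lo=0, hi=11, mid=5, val=55
Step 2: lo=0, hi=4, mid=2, val=25
Step 3: lo=3, hi=4, mid=3, val=28
Step 4: lo=4, hi=4, mid=4, val=42

Not found


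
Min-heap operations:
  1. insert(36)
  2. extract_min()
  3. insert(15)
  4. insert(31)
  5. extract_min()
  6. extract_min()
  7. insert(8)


insert(36) -> [36]
extract_min()->36, []
insert(15) -> [15]
insert(31) -> [15, 31]
extract_min()->15, [31]
extract_min()->31, []
insert(8) -> [8]

Final heap: [8]


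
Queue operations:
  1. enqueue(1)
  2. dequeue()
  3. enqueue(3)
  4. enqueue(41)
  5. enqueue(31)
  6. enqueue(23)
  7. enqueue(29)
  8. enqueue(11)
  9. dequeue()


enqueue(1) -> [1]
dequeue()->1, []
enqueue(3) -> [3]
enqueue(41) -> [3, 41]
enqueue(31) -> [3, 41, 31]
enqueue(23) -> [3, 41, 31, 23]
enqueue(29) -> [3, 41, 31, 23, 29]
enqueue(11) -> [3, 41, 31, 23, 29, 11]
dequeue()->3, [41, 31, 23, 29, 11]

Final queue: [41, 31, 23, 29, 11]


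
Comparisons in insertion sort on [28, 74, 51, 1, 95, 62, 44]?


Algorithm: insertion sort
Input: [28, 74, 51, 1, 95, 62, 44]
Sorted: [1, 28, 44, 51, 62, 74, 95]

15


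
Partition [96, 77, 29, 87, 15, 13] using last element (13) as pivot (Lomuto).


Pivot: 13
Place pivot at 0: [13, 77, 29, 87, 15, 96]

Partitioned: [13, 77, 29, 87, 15, 96]


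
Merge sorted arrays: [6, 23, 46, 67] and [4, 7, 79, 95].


Take 4 from B
Take 6 from A
Take 7 from B
Take 23 from A
Take 46 from A
Take 67 from A

Merged: [4, 6, 7, 23, 46, 67, 79, 95]


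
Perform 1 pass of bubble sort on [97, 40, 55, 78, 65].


Initial: [97, 40, 55, 78, 65]
Pass 1: [40, 55, 78, 65, 97] (4 swaps)

After 1 pass: [40, 55, 78, 65, 97]


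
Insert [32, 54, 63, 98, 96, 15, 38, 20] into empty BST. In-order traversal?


Insert 32: root
Insert 54: R from 32
Insert 63: R from 32 -> R from 54
Insert 98: R from 32 -> R from 54 -> R from 63
Insert 96: R from 32 -> R from 54 -> R from 63 -> L from 98
Insert 15: L from 32
Insert 38: R from 32 -> L from 54
Insert 20: L from 32 -> R from 15

In-order: [15, 20, 32, 38, 54, 63, 96, 98]


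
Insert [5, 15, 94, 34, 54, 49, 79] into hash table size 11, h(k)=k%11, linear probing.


Insert 5: h=5 -> slot 5
Insert 15: h=4 -> slot 4
Insert 94: h=6 -> slot 6
Insert 34: h=1 -> slot 1
Insert 54: h=10 -> slot 10
Insert 49: h=5, 2 probes -> slot 7
Insert 79: h=2 -> slot 2

Table: [None, 34, 79, None, 15, 5, 94, 49, None, None, 54]


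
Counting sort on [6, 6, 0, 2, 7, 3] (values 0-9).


Input: [6, 6, 0, 2, 7, 3]
Counts: [1, 0, 1, 1, 0, 0, 2, 1, 0, 0]

Sorted: [0, 2, 3, 6, 6, 7]


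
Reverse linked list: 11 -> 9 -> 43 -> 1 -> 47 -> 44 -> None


Step 1: curr=11, set curr.next=prev(None) | reversed so far: 11
Step 2: curr=9, set curr.next=prev(11) | reversed so far: 9 -> 11
Step 3: curr=43, set curr.next=prev(9) | reversed so far: 43 -> 9 -> 11
Step 4: curr=1, set curr.next=prev(43) | reversed so far: 1 -> 43 -> 9 -> 11
Step 5: curr=47, set curr.next=prev(1) | reversed so far: 47 -> 1 -> 43 -> 9 -> 11
Step 6: curr=44, set curr.next=prev(47) | reversed so far: 44 -> 47 -> 1 -> 43 -> 9 -> 11

44 -> 47 -> 1 -> 43 -> 9 -> 11 -> None


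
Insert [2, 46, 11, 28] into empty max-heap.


Insert 2: [2]
Insert 46: [46, 2]
Insert 11: [46, 2, 11]
Insert 28: [46, 28, 11, 2]

Final heap: [46, 28, 11, 2]


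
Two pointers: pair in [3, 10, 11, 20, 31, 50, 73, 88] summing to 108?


lo=0(3)+hi=7(88)=91
lo=1(10)+hi=7(88)=98
lo=2(11)+hi=7(88)=99
lo=3(20)+hi=7(88)=108

Yes: 20+88=108


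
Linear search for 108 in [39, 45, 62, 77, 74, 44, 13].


i=0: 39!=108
i=1: 45!=108
i=2: 62!=108
i=3: 77!=108
i=4: 74!=108
i=5: 44!=108
i=6: 13!=108

Not found, 7 comps


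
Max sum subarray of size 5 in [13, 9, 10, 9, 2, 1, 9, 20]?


[0:5]: 43
[1:6]: 31
[2:7]: 31
[3:8]: 41

Max: 43 at [0:5]


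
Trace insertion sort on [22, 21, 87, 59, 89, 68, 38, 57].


Initial: [22, 21, 87, 59, 89, 68, 38, 57]
Insert 21: [21, 22, 87, 59, 89, 68, 38, 57]
Insert 87: [21, 22, 87, 59, 89, 68, 38, 57]
Insert 59: [21, 22, 59, 87, 89, 68, 38, 57]
Insert 89: [21, 22, 59, 87, 89, 68, 38, 57]
Insert 68: [21, 22, 59, 68, 87, 89, 38, 57]
Insert 38: [21, 22, 38, 59, 68, 87, 89, 57]
Insert 57: [21, 22, 38, 57, 59, 68, 87, 89]

Sorted: [21, 22, 38, 57, 59, 68, 87, 89]


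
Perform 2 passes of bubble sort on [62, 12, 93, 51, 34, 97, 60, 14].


Initial: [62, 12, 93, 51, 34, 97, 60, 14]
Pass 1: [12, 62, 51, 34, 93, 60, 14, 97] (5 swaps)
Pass 2: [12, 51, 34, 62, 60, 14, 93, 97] (4 swaps)

After 2 passes: [12, 51, 34, 62, 60, 14, 93, 97]


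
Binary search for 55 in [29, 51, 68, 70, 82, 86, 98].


Step 1: lo=0, hi=6, mid=3, val=70
Step 2: lo=0, hi=2, mid=1, val=51
Step 3: lo=2, hi=2, mid=2, val=68

Not found


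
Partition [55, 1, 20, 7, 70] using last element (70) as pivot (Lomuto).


Pivot: 70
  55 <= 70: advance i (no swap)
  1 <= 70: advance i (no swap)
  20 <= 70: advance i (no swap)
  7 <= 70: advance i (no swap)
Place pivot at 4: [55, 1, 20, 7, 70]

Partitioned: [55, 1, 20, 7, 70]


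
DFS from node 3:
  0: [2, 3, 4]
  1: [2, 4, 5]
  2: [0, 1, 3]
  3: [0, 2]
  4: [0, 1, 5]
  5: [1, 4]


Visit 3, push [2, 0]
Visit 0, push [4, 2]
Visit 2, push [1]
Visit 1, push [5, 4]
Visit 4, push [5]
Visit 5, push []

DFS order: [3, 0, 2, 1, 4, 5]


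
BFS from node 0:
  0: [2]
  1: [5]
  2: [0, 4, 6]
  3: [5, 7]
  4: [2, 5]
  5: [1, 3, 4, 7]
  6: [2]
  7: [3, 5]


Visit 0, enqueue [2]
Visit 2, enqueue [4, 6]
Visit 4, enqueue [5]
Visit 6, enqueue []
Visit 5, enqueue [1, 3, 7]
Visit 1, enqueue []
Visit 3, enqueue []
Visit 7, enqueue []

BFS order: [0, 2, 4, 6, 5, 1, 3, 7]


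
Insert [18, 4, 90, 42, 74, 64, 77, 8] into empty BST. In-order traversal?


Insert 18: root
Insert 4: L from 18
Insert 90: R from 18
Insert 42: R from 18 -> L from 90
Insert 74: R from 18 -> L from 90 -> R from 42
Insert 64: R from 18 -> L from 90 -> R from 42 -> L from 74
Insert 77: R from 18 -> L from 90 -> R from 42 -> R from 74
Insert 8: L from 18 -> R from 4

In-order: [4, 8, 18, 42, 64, 74, 77, 90]


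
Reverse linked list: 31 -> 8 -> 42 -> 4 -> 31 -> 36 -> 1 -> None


Step 1: curr=31, set curr.next=prev(None) | reversed so far: 31
Step 2: curr=8, set curr.next=prev(31) | reversed so far: 8 -> 31
Step 3: curr=42, set curr.next=prev(8) | reversed so far: 42 -> 8 -> 31
Step 4: curr=4, set curr.next=prev(42) | reversed so far: 4 -> 42 -> 8 -> 31
Step 5: curr=31, set curr.next=prev(4) | reversed so far: 31 -> 4 -> 42 -> 8 -> 31
Step 6: curr=36, set curr.next=prev(31) | reversed so far: 36 -> 31 -> 4 -> 42 -> 8 -> 31
Step 7: curr=1, set curr.next=prev(36) | reversed so far: 1 -> 36 -> 31 -> 4 -> 42 -> 8 -> 31

1 -> 36 -> 31 -> 4 -> 42 -> 8 -> 31 -> None


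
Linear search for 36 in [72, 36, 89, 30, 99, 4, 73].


i=0: 72!=36
i=1: 36==36 found!

Found at 1, 2 comps


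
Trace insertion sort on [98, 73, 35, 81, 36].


Initial: [98, 73, 35, 81, 36]
Insert 73: [73, 98, 35, 81, 36]
Insert 35: [35, 73, 98, 81, 36]
Insert 81: [35, 73, 81, 98, 36]
Insert 36: [35, 36, 73, 81, 98]

Sorted: [35, 36, 73, 81, 98]


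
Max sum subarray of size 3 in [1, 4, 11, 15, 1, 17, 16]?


[0:3]: 16
[1:4]: 30
[2:5]: 27
[3:6]: 33
[4:7]: 34

Max: 34 at [4:7]


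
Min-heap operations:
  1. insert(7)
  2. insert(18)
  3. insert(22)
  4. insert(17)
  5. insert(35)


insert(7) -> [7]
insert(18) -> [7, 18]
insert(22) -> [7, 18, 22]
insert(17) -> [7, 17, 22, 18]
insert(35) -> [7, 17, 22, 18, 35]

Final heap: [7, 17, 22, 18, 35]


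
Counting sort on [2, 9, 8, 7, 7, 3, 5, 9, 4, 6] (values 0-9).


Input: [2, 9, 8, 7, 7, 3, 5, 9, 4, 6]
Counts: [0, 0, 1, 1, 1, 1, 1, 2, 1, 2]

Sorted: [2, 3, 4, 5, 6, 7, 7, 8, 9, 9]


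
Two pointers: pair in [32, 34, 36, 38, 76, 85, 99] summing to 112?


lo=0(32)+hi=6(99)=131
lo=0(32)+hi=5(85)=117
lo=0(32)+hi=4(76)=108
lo=1(34)+hi=4(76)=110
lo=2(36)+hi=4(76)=112

Yes: 36+76=112


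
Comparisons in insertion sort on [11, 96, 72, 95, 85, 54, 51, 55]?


Algorithm: insertion sort
Input: [11, 96, 72, 95, 85, 54, 51, 55]
Sorted: [11, 51, 54, 55, 72, 85, 95, 96]

24


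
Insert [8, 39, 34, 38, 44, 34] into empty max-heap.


Insert 8: [8]
Insert 39: [39, 8]
Insert 34: [39, 8, 34]
Insert 38: [39, 38, 34, 8]
Insert 44: [44, 39, 34, 8, 38]
Insert 34: [44, 39, 34, 8, 38, 34]

Final heap: [44, 39, 34, 8, 38, 34]


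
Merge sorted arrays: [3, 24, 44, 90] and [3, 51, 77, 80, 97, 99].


Take 3 from A
Take 3 from B
Take 24 from A
Take 44 from A
Take 51 from B
Take 77 from B
Take 80 from B
Take 90 from A

Merged: [3, 3, 24, 44, 51, 77, 80, 90, 97, 99]


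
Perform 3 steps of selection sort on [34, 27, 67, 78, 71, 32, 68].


Initial: [34, 27, 67, 78, 71, 32, 68]
Step 1: min=27 at 1
  Swap: [27, 34, 67, 78, 71, 32, 68]
Step 2: min=32 at 5
  Swap: [27, 32, 67, 78, 71, 34, 68]
Step 3: min=34 at 5
  Swap: [27, 32, 34, 78, 71, 67, 68]

After 3 steps: [27, 32, 34, 78, 71, 67, 68]


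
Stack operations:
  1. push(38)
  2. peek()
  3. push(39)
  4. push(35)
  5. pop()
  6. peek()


push(38) -> [38]
peek()->38
push(39) -> [38, 39]
push(35) -> [38, 39, 35]
pop()->35, [38, 39]
peek()->39

Final stack: [38, 39]


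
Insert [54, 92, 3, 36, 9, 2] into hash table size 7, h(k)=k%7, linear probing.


Insert 54: h=5 -> slot 5
Insert 92: h=1 -> slot 1
Insert 3: h=3 -> slot 3
Insert 36: h=1, 1 probes -> slot 2
Insert 9: h=2, 2 probes -> slot 4
Insert 2: h=2, 4 probes -> slot 6

Table: [None, 92, 36, 3, 9, 54, 2]


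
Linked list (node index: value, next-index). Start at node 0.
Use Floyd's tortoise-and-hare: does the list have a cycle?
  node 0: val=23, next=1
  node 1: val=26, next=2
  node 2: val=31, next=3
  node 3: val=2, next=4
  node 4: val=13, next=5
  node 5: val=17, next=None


Floyd's tortoise (slow, +1) and hare (fast, +2):
  init: slow=0, fast=0
  step 1: slow=1, fast=2
  step 2: slow=2, fast=4
  step 3: fast 4->5->None, no cycle

Cycle: no


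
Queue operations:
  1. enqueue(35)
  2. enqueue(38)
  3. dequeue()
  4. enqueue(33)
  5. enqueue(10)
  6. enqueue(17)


enqueue(35) -> [35]
enqueue(38) -> [35, 38]
dequeue()->35, [38]
enqueue(33) -> [38, 33]
enqueue(10) -> [38, 33, 10]
enqueue(17) -> [38, 33, 10, 17]

Final queue: [38, 33, 10, 17]


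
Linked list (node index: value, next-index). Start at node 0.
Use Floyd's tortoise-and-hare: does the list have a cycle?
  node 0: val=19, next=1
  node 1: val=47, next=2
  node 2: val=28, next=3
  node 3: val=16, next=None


Floyd's tortoise (slow, +1) and hare (fast, +2):
  init: slow=0, fast=0
  step 1: slow=1, fast=2
  step 2: fast 2->3->None, no cycle

Cycle: no


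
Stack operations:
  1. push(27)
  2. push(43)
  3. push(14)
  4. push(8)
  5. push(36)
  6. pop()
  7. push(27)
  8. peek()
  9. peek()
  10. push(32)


push(27) -> [27]
push(43) -> [27, 43]
push(14) -> [27, 43, 14]
push(8) -> [27, 43, 14, 8]
push(36) -> [27, 43, 14, 8, 36]
pop()->36, [27, 43, 14, 8]
push(27) -> [27, 43, 14, 8, 27]
peek()->27
peek()->27
push(32) -> [27, 43, 14, 8, 27, 32]

Final stack: [27, 43, 14, 8, 27, 32]


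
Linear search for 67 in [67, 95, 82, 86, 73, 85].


i=0: 67==67 found!

Found at 0, 1 comps


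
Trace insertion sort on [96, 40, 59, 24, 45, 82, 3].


Initial: [96, 40, 59, 24, 45, 82, 3]
Insert 40: [40, 96, 59, 24, 45, 82, 3]
Insert 59: [40, 59, 96, 24, 45, 82, 3]
Insert 24: [24, 40, 59, 96, 45, 82, 3]
Insert 45: [24, 40, 45, 59, 96, 82, 3]
Insert 82: [24, 40, 45, 59, 82, 96, 3]
Insert 3: [3, 24, 40, 45, 59, 82, 96]

Sorted: [3, 24, 40, 45, 59, 82, 96]


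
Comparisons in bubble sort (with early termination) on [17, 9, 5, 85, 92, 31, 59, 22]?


Algorithm: bubble sort (with early termination)
Input: [17, 9, 5, 85, 92, 31, 59, 22]
Sorted: [5, 9, 17, 22, 31, 59, 85, 92]

25


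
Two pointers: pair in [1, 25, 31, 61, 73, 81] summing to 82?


lo=0(1)+hi=5(81)=82

Yes: 1+81=82


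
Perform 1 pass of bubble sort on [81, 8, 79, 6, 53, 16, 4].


Initial: [81, 8, 79, 6, 53, 16, 4]
Pass 1: [8, 79, 6, 53, 16, 4, 81] (6 swaps)

After 1 pass: [8, 79, 6, 53, 16, 4, 81]


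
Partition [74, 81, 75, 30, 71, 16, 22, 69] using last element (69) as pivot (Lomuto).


Pivot: 69
  30 <= 69: swap -> [30, 81, 75, 74, 71, 16, 22, 69]
  16 <= 69: swap -> [30, 16, 75, 74, 71, 81, 22, 69]
  22 <= 69: swap -> [30, 16, 22, 74, 71, 81, 75, 69]
Place pivot at 3: [30, 16, 22, 69, 71, 81, 75, 74]

Partitioned: [30, 16, 22, 69, 71, 81, 75, 74]


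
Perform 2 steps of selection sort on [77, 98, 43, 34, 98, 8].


Initial: [77, 98, 43, 34, 98, 8]
Step 1: min=8 at 5
  Swap: [8, 98, 43, 34, 98, 77]
Step 2: min=34 at 3
  Swap: [8, 34, 43, 98, 98, 77]

After 2 steps: [8, 34, 43, 98, 98, 77]


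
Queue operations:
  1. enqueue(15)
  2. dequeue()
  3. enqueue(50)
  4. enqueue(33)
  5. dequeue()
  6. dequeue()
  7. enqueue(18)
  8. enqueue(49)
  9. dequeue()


enqueue(15) -> [15]
dequeue()->15, []
enqueue(50) -> [50]
enqueue(33) -> [50, 33]
dequeue()->50, [33]
dequeue()->33, []
enqueue(18) -> [18]
enqueue(49) -> [18, 49]
dequeue()->18, [49]

Final queue: [49]


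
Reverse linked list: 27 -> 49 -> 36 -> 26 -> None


Step 1: curr=27, set curr.next=prev(None) | reversed so far: 27
Step 2: curr=49, set curr.next=prev(27) | reversed so far: 49 -> 27
Step 3: curr=36, set curr.next=prev(49) | reversed so far: 36 -> 49 -> 27
Step 4: curr=26, set curr.next=prev(36) | reversed so far: 26 -> 36 -> 49 -> 27

26 -> 36 -> 49 -> 27 -> None


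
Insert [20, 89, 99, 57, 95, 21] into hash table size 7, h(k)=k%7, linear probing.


Insert 20: h=6 -> slot 6
Insert 89: h=5 -> slot 5
Insert 99: h=1 -> slot 1
Insert 57: h=1, 1 probes -> slot 2
Insert 95: h=4 -> slot 4
Insert 21: h=0 -> slot 0

Table: [21, 99, 57, None, 95, 89, 20]


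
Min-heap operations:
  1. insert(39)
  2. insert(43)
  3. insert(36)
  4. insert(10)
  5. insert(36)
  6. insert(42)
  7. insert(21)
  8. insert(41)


insert(39) -> [39]
insert(43) -> [39, 43]
insert(36) -> [36, 43, 39]
insert(10) -> [10, 36, 39, 43]
insert(36) -> [10, 36, 39, 43, 36]
insert(42) -> [10, 36, 39, 43, 36, 42]
insert(21) -> [10, 36, 21, 43, 36, 42, 39]
insert(41) -> [10, 36, 21, 41, 36, 42, 39, 43]

Final heap: [10, 36, 21, 41, 36, 42, 39, 43]


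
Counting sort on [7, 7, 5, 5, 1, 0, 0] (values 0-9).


Input: [7, 7, 5, 5, 1, 0, 0]
Counts: [2, 1, 0, 0, 0, 2, 0, 2, 0, 0]

Sorted: [0, 0, 1, 5, 5, 7, 7]


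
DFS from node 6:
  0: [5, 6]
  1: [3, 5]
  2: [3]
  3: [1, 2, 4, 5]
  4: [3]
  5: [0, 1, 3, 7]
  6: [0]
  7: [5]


Visit 6, push [0]
Visit 0, push [5]
Visit 5, push [7, 3, 1]
Visit 1, push [3]
Visit 3, push [4, 2]
Visit 2, push []
Visit 4, push []
Visit 7, push []

DFS order: [6, 0, 5, 1, 3, 2, 4, 7]


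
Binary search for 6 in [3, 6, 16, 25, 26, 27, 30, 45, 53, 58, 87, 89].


Step 1: lo=0, hi=11, mid=5, val=27
Step 2: lo=0, hi=4, mid=2, val=16
Step 3: lo=0, hi=1, mid=0, val=3
Step 4: lo=1, hi=1, mid=1, val=6

Found at index 1


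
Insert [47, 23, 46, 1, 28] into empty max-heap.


Insert 47: [47]
Insert 23: [47, 23]
Insert 46: [47, 23, 46]
Insert 1: [47, 23, 46, 1]
Insert 28: [47, 28, 46, 1, 23]

Final heap: [47, 28, 46, 1, 23]


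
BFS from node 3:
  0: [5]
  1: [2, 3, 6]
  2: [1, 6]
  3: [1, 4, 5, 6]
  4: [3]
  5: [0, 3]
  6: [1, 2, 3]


Visit 3, enqueue [1, 4, 5, 6]
Visit 1, enqueue [2]
Visit 4, enqueue []
Visit 5, enqueue [0]
Visit 6, enqueue []
Visit 2, enqueue []
Visit 0, enqueue []

BFS order: [3, 1, 4, 5, 6, 2, 0]


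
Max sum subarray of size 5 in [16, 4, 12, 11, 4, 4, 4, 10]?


[0:5]: 47
[1:6]: 35
[2:7]: 35
[3:8]: 33

Max: 47 at [0:5]


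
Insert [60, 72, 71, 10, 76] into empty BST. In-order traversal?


Insert 60: root
Insert 72: R from 60
Insert 71: R from 60 -> L from 72
Insert 10: L from 60
Insert 76: R from 60 -> R from 72

In-order: [10, 60, 71, 72, 76]


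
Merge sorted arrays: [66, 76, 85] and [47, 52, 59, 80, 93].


Take 47 from B
Take 52 from B
Take 59 from B
Take 66 from A
Take 76 from A
Take 80 from B
Take 85 from A

Merged: [47, 52, 59, 66, 76, 80, 85, 93]


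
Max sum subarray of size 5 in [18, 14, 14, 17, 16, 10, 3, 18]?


[0:5]: 79
[1:6]: 71
[2:7]: 60
[3:8]: 64

Max: 79 at [0:5]


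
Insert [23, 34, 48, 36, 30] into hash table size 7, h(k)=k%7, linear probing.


Insert 23: h=2 -> slot 2
Insert 34: h=6 -> slot 6
Insert 48: h=6, 1 probes -> slot 0
Insert 36: h=1 -> slot 1
Insert 30: h=2, 1 probes -> slot 3

Table: [48, 36, 23, 30, None, None, 34]


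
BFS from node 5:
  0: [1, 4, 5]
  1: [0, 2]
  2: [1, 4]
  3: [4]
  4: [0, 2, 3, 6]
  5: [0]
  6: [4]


Visit 5, enqueue [0]
Visit 0, enqueue [1, 4]
Visit 1, enqueue [2]
Visit 4, enqueue [3, 6]
Visit 2, enqueue []
Visit 3, enqueue []
Visit 6, enqueue []

BFS order: [5, 0, 1, 4, 2, 3, 6]


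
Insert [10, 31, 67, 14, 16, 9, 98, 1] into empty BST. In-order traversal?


Insert 10: root
Insert 31: R from 10
Insert 67: R from 10 -> R from 31
Insert 14: R from 10 -> L from 31
Insert 16: R from 10 -> L from 31 -> R from 14
Insert 9: L from 10
Insert 98: R from 10 -> R from 31 -> R from 67
Insert 1: L from 10 -> L from 9

In-order: [1, 9, 10, 14, 16, 31, 67, 98]


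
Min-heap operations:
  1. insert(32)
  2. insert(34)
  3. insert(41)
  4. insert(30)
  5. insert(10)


insert(32) -> [32]
insert(34) -> [32, 34]
insert(41) -> [32, 34, 41]
insert(30) -> [30, 32, 41, 34]
insert(10) -> [10, 30, 41, 34, 32]

Final heap: [10, 30, 41, 34, 32]


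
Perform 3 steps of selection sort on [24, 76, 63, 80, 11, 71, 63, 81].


Initial: [24, 76, 63, 80, 11, 71, 63, 81]
Step 1: min=11 at 4
  Swap: [11, 76, 63, 80, 24, 71, 63, 81]
Step 2: min=24 at 4
  Swap: [11, 24, 63, 80, 76, 71, 63, 81]
Step 3: min=63 at 2
  Swap: [11, 24, 63, 80, 76, 71, 63, 81]

After 3 steps: [11, 24, 63, 80, 76, 71, 63, 81]


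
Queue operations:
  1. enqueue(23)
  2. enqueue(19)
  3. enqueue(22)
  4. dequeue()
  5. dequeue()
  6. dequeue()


enqueue(23) -> [23]
enqueue(19) -> [23, 19]
enqueue(22) -> [23, 19, 22]
dequeue()->23, [19, 22]
dequeue()->19, [22]
dequeue()->22, []

Final queue: []


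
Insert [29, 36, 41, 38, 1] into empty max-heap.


Insert 29: [29]
Insert 36: [36, 29]
Insert 41: [41, 29, 36]
Insert 38: [41, 38, 36, 29]
Insert 1: [41, 38, 36, 29, 1]

Final heap: [41, 38, 36, 29, 1]


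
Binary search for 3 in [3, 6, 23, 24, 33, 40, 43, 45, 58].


Step 1: lo=0, hi=8, mid=4, val=33
Step 2: lo=0, hi=3, mid=1, val=6
Step 3: lo=0, hi=0, mid=0, val=3

Found at index 0


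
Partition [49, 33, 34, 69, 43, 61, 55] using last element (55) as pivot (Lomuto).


Pivot: 55
  49 <= 55: advance i (no swap)
  33 <= 55: advance i (no swap)
  34 <= 55: advance i (no swap)
  43 <= 55: swap -> [49, 33, 34, 43, 69, 61, 55]
Place pivot at 4: [49, 33, 34, 43, 55, 61, 69]

Partitioned: [49, 33, 34, 43, 55, 61, 69]


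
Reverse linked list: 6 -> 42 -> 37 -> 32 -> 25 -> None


Step 1: curr=6, set curr.next=prev(None) | reversed so far: 6
Step 2: curr=42, set curr.next=prev(6) | reversed so far: 42 -> 6
Step 3: curr=37, set curr.next=prev(42) | reversed so far: 37 -> 42 -> 6
Step 4: curr=32, set curr.next=prev(37) | reversed so far: 32 -> 37 -> 42 -> 6
Step 5: curr=25, set curr.next=prev(32) | reversed so far: 25 -> 32 -> 37 -> 42 -> 6

25 -> 32 -> 37 -> 42 -> 6 -> None


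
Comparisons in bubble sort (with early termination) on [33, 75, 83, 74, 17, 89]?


Algorithm: bubble sort (with early termination)
Input: [33, 75, 83, 74, 17, 89]
Sorted: [17, 33, 74, 75, 83, 89]

15


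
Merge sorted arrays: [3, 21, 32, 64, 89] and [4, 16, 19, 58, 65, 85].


Take 3 from A
Take 4 from B
Take 16 from B
Take 19 from B
Take 21 from A
Take 32 from A
Take 58 from B
Take 64 from A
Take 65 from B
Take 85 from B

Merged: [3, 4, 16, 19, 21, 32, 58, 64, 65, 85, 89]


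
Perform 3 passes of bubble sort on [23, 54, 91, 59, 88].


Initial: [23, 54, 91, 59, 88]
Pass 1: [23, 54, 59, 88, 91] (2 swaps)
Pass 2: [23, 54, 59, 88, 91] (0 swaps)
Pass 3: [23, 54, 59, 88, 91] (0 swaps)

After 3 passes: [23, 54, 59, 88, 91]


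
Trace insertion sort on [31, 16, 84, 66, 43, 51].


Initial: [31, 16, 84, 66, 43, 51]
Insert 16: [16, 31, 84, 66, 43, 51]
Insert 84: [16, 31, 84, 66, 43, 51]
Insert 66: [16, 31, 66, 84, 43, 51]
Insert 43: [16, 31, 43, 66, 84, 51]
Insert 51: [16, 31, 43, 51, 66, 84]

Sorted: [16, 31, 43, 51, 66, 84]


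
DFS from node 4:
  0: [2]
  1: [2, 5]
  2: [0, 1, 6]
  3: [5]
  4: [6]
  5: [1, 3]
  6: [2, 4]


Visit 4, push [6]
Visit 6, push [2]
Visit 2, push [1, 0]
Visit 0, push []
Visit 1, push [5]
Visit 5, push [3]
Visit 3, push []

DFS order: [4, 6, 2, 0, 1, 5, 3]


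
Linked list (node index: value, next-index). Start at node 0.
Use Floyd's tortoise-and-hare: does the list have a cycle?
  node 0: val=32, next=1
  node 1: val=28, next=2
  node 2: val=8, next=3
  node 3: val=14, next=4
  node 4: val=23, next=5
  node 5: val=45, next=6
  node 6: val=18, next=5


Floyd's tortoise (slow, +1) and hare (fast, +2):
  init: slow=0, fast=0
  step 1: slow=1, fast=2
  step 2: slow=2, fast=4
  step 3: slow=3, fast=6
  step 4: slow=4, fast=6
  step 5: slow=5, fast=6
  step 6: slow=6, fast=6
  slow == fast at node 6: cycle detected

Cycle: yes


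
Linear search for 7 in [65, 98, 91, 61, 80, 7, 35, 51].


i=0: 65!=7
i=1: 98!=7
i=2: 91!=7
i=3: 61!=7
i=4: 80!=7
i=5: 7==7 found!

Found at 5, 6 comps


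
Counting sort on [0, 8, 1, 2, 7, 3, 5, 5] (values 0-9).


Input: [0, 8, 1, 2, 7, 3, 5, 5]
Counts: [1, 1, 1, 1, 0, 2, 0, 1, 1, 0]

Sorted: [0, 1, 2, 3, 5, 5, 7, 8]


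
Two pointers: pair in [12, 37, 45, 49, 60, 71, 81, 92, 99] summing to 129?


lo=0(12)+hi=8(99)=111
lo=1(37)+hi=8(99)=136
lo=1(37)+hi=7(92)=129

Yes: 37+92=129


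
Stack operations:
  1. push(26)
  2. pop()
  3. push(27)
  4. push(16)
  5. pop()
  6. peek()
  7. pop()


push(26) -> [26]
pop()->26, []
push(27) -> [27]
push(16) -> [27, 16]
pop()->16, [27]
peek()->27
pop()->27, []

Final stack: []


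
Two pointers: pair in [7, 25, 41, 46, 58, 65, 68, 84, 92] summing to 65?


lo=0(7)+hi=8(92)=99
lo=0(7)+hi=7(84)=91
lo=0(7)+hi=6(68)=75
lo=0(7)+hi=5(65)=72
lo=0(7)+hi=4(58)=65

Yes: 7+58=65


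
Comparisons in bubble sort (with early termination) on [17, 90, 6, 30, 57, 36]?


Algorithm: bubble sort (with early termination)
Input: [17, 90, 6, 30, 57, 36]
Sorted: [6, 17, 30, 36, 57, 90]

12


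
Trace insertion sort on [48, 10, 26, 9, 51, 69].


Initial: [48, 10, 26, 9, 51, 69]
Insert 10: [10, 48, 26, 9, 51, 69]
Insert 26: [10, 26, 48, 9, 51, 69]
Insert 9: [9, 10, 26, 48, 51, 69]
Insert 51: [9, 10, 26, 48, 51, 69]
Insert 69: [9, 10, 26, 48, 51, 69]

Sorted: [9, 10, 26, 48, 51, 69]


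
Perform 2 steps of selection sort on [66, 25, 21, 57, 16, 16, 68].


Initial: [66, 25, 21, 57, 16, 16, 68]
Step 1: min=16 at 4
  Swap: [16, 25, 21, 57, 66, 16, 68]
Step 2: min=16 at 5
  Swap: [16, 16, 21, 57, 66, 25, 68]

After 2 steps: [16, 16, 21, 57, 66, 25, 68]


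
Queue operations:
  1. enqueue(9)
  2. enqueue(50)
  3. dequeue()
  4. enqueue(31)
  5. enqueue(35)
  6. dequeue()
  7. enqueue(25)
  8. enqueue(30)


enqueue(9) -> [9]
enqueue(50) -> [9, 50]
dequeue()->9, [50]
enqueue(31) -> [50, 31]
enqueue(35) -> [50, 31, 35]
dequeue()->50, [31, 35]
enqueue(25) -> [31, 35, 25]
enqueue(30) -> [31, 35, 25, 30]

Final queue: [31, 35, 25, 30]


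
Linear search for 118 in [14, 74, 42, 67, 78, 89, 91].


i=0: 14!=118
i=1: 74!=118
i=2: 42!=118
i=3: 67!=118
i=4: 78!=118
i=5: 89!=118
i=6: 91!=118

Not found, 7 comps


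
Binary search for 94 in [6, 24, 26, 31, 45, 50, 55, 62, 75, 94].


Step 1: lo=0, hi=9, mid=4, val=45
Step 2: lo=5, hi=9, mid=7, val=62
Step 3: lo=8, hi=9, mid=8, val=75
Step 4: lo=9, hi=9, mid=9, val=94

Found at index 9


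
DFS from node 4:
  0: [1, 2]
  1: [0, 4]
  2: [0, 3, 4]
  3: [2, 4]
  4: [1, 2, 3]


Visit 4, push [3, 2, 1]
Visit 1, push [0]
Visit 0, push [2]
Visit 2, push [3]
Visit 3, push []

DFS order: [4, 1, 0, 2, 3]


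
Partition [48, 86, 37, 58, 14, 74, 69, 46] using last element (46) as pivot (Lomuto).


Pivot: 46
  37 <= 46: swap -> [37, 86, 48, 58, 14, 74, 69, 46]
  14 <= 46: swap -> [37, 14, 48, 58, 86, 74, 69, 46]
Place pivot at 2: [37, 14, 46, 58, 86, 74, 69, 48]

Partitioned: [37, 14, 46, 58, 86, 74, 69, 48]


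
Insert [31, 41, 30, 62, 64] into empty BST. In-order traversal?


Insert 31: root
Insert 41: R from 31
Insert 30: L from 31
Insert 62: R from 31 -> R from 41
Insert 64: R from 31 -> R from 41 -> R from 62

In-order: [30, 31, 41, 62, 64]


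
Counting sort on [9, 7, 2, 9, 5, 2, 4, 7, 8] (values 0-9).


Input: [9, 7, 2, 9, 5, 2, 4, 7, 8]
Counts: [0, 0, 2, 0, 1, 1, 0, 2, 1, 2]

Sorted: [2, 2, 4, 5, 7, 7, 8, 9, 9]


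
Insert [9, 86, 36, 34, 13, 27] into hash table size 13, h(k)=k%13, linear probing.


Insert 9: h=9 -> slot 9
Insert 86: h=8 -> slot 8
Insert 36: h=10 -> slot 10
Insert 34: h=8, 3 probes -> slot 11
Insert 13: h=0 -> slot 0
Insert 27: h=1 -> slot 1

Table: [13, 27, None, None, None, None, None, None, 86, 9, 36, 34, None]


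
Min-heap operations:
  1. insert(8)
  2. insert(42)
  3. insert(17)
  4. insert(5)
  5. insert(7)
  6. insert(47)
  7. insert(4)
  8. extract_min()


insert(8) -> [8]
insert(42) -> [8, 42]
insert(17) -> [8, 42, 17]
insert(5) -> [5, 8, 17, 42]
insert(7) -> [5, 7, 17, 42, 8]
insert(47) -> [5, 7, 17, 42, 8, 47]
insert(4) -> [4, 7, 5, 42, 8, 47, 17]
extract_min()->4, [5, 7, 17, 42, 8, 47]

Final heap: [5, 7, 17, 42, 8, 47]


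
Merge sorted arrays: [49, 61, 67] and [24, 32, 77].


Take 24 from B
Take 32 from B
Take 49 from A
Take 61 from A
Take 67 from A

Merged: [24, 32, 49, 61, 67, 77]


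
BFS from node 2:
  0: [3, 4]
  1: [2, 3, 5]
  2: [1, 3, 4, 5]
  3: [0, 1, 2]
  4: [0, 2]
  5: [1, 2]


Visit 2, enqueue [1, 3, 4, 5]
Visit 1, enqueue []
Visit 3, enqueue [0]
Visit 4, enqueue []
Visit 5, enqueue []
Visit 0, enqueue []

BFS order: [2, 1, 3, 4, 5, 0]


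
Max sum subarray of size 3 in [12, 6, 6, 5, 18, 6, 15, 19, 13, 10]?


[0:3]: 24
[1:4]: 17
[2:5]: 29
[3:6]: 29
[4:7]: 39
[5:8]: 40
[6:9]: 47
[7:10]: 42

Max: 47 at [6:9]


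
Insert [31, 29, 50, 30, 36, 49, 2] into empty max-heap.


Insert 31: [31]
Insert 29: [31, 29]
Insert 50: [50, 29, 31]
Insert 30: [50, 30, 31, 29]
Insert 36: [50, 36, 31, 29, 30]
Insert 49: [50, 36, 49, 29, 30, 31]
Insert 2: [50, 36, 49, 29, 30, 31, 2]

Final heap: [50, 36, 49, 29, 30, 31, 2]


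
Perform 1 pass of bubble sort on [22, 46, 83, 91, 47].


Initial: [22, 46, 83, 91, 47]
Pass 1: [22, 46, 83, 47, 91] (1 swaps)

After 1 pass: [22, 46, 83, 47, 91]


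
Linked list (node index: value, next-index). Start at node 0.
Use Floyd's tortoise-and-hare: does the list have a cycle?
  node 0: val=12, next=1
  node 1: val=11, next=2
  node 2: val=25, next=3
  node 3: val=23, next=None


Floyd's tortoise (slow, +1) and hare (fast, +2):
  init: slow=0, fast=0
  step 1: slow=1, fast=2
  step 2: fast 2->3->None, no cycle

Cycle: no


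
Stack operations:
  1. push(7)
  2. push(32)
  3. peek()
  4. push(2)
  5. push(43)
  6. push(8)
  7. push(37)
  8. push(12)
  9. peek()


push(7) -> [7]
push(32) -> [7, 32]
peek()->32
push(2) -> [7, 32, 2]
push(43) -> [7, 32, 2, 43]
push(8) -> [7, 32, 2, 43, 8]
push(37) -> [7, 32, 2, 43, 8, 37]
push(12) -> [7, 32, 2, 43, 8, 37, 12]
peek()->12

Final stack: [7, 32, 2, 43, 8, 37, 12]


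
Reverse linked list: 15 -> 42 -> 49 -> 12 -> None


Step 1: curr=15, set curr.next=prev(None) | reversed so far: 15
Step 2: curr=42, set curr.next=prev(15) | reversed so far: 42 -> 15
Step 3: curr=49, set curr.next=prev(42) | reversed so far: 49 -> 42 -> 15
Step 4: curr=12, set curr.next=prev(49) | reversed so far: 12 -> 49 -> 42 -> 15

12 -> 49 -> 42 -> 15 -> None


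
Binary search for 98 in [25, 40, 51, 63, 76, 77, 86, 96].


Step 1: lo=0, hi=7, mid=3, val=63
Step 2: lo=4, hi=7, mid=5, val=77
Step 3: lo=6, hi=7, mid=6, val=86
Step 4: lo=7, hi=7, mid=7, val=96

Not found


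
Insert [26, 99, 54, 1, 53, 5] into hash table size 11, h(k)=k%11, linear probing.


Insert 26: h=4 -> slot 4
Insert 99: h=0 -> slot 0
Insert 54: h=10 -> slot 10
Insert 1: h=1 -> slot 1
Insert 53: h=9 -> slot 9
Insert 5: h=5 -> slot 5

Table: [99, 1, None, None, 26, 5, None, None, None, 53, 54]


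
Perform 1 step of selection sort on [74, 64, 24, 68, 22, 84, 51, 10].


Initial: [74, 64, 24, 68, 22, 84, 51, 10]
Step 1: min=10 at 7
  Swap: [10, 64, 24, 68, 22, 84, 51, 74]

After 1 step: [10, 64, 24, 68, 22, 84, 51, 74]


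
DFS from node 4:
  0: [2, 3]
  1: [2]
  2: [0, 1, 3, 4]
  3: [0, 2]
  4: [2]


Visit 4, push [2]
Visit 2, push [3, 1, 0]
Visit 0, push [3]
Visit 3, push []
Visit 1, push []

DFS order: [4, 2, 0, 3, 1]


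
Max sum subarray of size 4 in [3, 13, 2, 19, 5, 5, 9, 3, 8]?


[0:4]: 37
[1:5]: 39
[2:6]: 31
[3:7]: 38
[4:8]: 22
[5:9]: 25

Max: 39 at [1:5]


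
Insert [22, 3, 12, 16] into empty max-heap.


Insert 22: [22]
Insert 3: [22, 3]
Insert 12: [22, 3, 12]
Insert 16: [22, 16, 12, 3]

Final heap: [22, 16, 12, 3]


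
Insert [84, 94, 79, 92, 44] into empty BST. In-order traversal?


Insert 84: root
Insert 94: R from 84
Insert 79: L from 84
Insert 92: R from 84 -> L from 94
Insert 44: L from 84 -> L from 79

In-order: [44, 79, 84, 92, 94]


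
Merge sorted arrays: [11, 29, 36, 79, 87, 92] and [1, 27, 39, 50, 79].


Take 1 from B
Take 11 from A
Take 27 from B
Take 29 from A
Take 36 from A
Take 39 from B
Take 50 from B
Take 79 from A
Take 79 from B

Merged: [1, 11, 27, 29, 36, 39, 50, 79, 79, 87, 92]


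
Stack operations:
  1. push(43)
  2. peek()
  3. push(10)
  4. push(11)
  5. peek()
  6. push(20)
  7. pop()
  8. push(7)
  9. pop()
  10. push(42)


push(43) -> [43]
peek()->43
push(10) -> [43, 10]
push(11) -> [43, 10, 11]
peek()->11
push(20) -> [43, 10, 11, 20]
pop()->20, [43, 10, 11]
push(7) -> [43, 10, 11, 7]
pop()->7, [43, 10, 11]
push(42) -> [43, 10, 11, 42]

Final stack: [43, 10, 11, 42]


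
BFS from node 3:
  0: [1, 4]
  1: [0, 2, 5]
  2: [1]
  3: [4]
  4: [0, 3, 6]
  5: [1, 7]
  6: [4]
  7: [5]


Visit 3, enqueue [4]
Visit 4, enqueue [0, 6]
Visit 0, enqueue [1]
Visit 6, enqueue []
Visit 1, enqueue [2, 5]
Visit 2, enqueue []
Visit 5, enqueue [7]
Visit 7, enqueue []

BFS order: [3, 4, 0, 6, 1, 2, 5, 7]


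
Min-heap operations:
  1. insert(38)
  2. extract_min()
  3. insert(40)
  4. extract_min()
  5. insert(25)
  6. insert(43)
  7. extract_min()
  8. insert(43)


insert(38) -> [38]
extract_min()->38, []
insert(40) -> [40]
extract_min()->40, []
insert(25) -> [25]
insert(43) -> [25, 43]
extract_min()->25, [43]
insert(43) -> [43, 43]

Final heap: [43, 43]


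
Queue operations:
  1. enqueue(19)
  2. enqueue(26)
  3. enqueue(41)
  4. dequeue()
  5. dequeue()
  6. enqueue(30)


enqueue(19) -> [19]
enqueue(26) -> [19, 26]
enqueue(41) -> [19, 26, 41]
dequeue()->19, [26, 41]
dequeue()->26, [41]
enqueue(30) -> [41, 30]

Final queue: [41, 30]


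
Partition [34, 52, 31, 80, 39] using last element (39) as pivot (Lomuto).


Pivot: 39
  34 <= 39: advance i (no swap)
  31 <= 39: swap -> [34, 31, 52, 80, 39]
Place pivot at 2: [34, 31, 39, 80, 52]

Partitioned: [34, 31, 39, 80, 52]


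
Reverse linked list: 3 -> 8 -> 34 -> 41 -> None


Step 1: curr=3, set curr.next=prev(None) | reversed so far: 3
Step 2: curr=8, set curr.next=prev(3) | reversed so far: 8 -> 3
Step 3: curr=34, set curr.next=prev(8) | reversed so far: 34 -> 8 -> 3
Step 4: curr=41, set curr.next=prev(34) | reversed so far: 41 -> 34 -> 8 -> 3

41 -> 34 -> 8 -> 3 -> None


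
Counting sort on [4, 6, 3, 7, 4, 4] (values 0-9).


Input: [4, 6, 3, 7, 4, 4]
Counts: [0, 0, 0, 1, 3, 0, 1, 1, 0, 0]

Sorted: [3, 4, 4, 4, 6, 7]


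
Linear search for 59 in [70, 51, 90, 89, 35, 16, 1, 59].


i=0: 70!=59
i=1: 51!=59
i=2: 90!=59
i=3: 89!=59
i=4: 35!=59
i=5: 16!=59
i=6: 1!=59
i=7: 59==59 found!

Found at 7, 8 comps


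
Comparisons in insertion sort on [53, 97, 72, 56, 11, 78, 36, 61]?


Algorithm: insertion sort
Input: [53, 97, 72, 56, 11, 78, 36, 61]
Sorted: [11, 36, 53, 56, 61, 72, 78, 97]

22


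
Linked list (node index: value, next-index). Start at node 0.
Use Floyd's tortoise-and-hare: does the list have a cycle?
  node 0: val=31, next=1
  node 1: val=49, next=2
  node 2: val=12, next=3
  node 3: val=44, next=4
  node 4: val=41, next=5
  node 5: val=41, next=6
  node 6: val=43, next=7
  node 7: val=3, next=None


Floyd's tortoise (slow, +1) and hare (fast, +2):
  init: slow=0, fast=0
  step 1: slow=1, fast=2
  step 2: slow=2, fast=4
  step 3: slow=3, fast=6
  step 4: fast 6->7->None, no cycle

Cycle: no


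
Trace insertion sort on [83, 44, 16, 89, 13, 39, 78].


Initial: [83, 44, 16, 89, 13, 39, 78]
Insert 44: [44, 83, 16, 89, 13, 39, 78]
Insert 16: [16, 44, 83, 89, 13, 39, 78]
Insert 89: [16, 44, 83, 89, 13, 39, 78]
Insert 13: [13, 16, 44, 83, 89, 39, 78]
Insert 39: [13, 16, 39, 44, 83, 89, 78]
Insert 78: [13, 16, 39, 44, 78, 83, 89]

Sorted: [13, 16, 39, 44, 78, 83, 89]


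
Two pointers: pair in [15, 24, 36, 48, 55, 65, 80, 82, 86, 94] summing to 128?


lo=0(15)+hi=9(94)=109
lo=1(24)+hi=9(94)=118
lo=2(36)+hi=9(94)=130
lo=2(36)+hi=8(86)=122
lo=3(48)+hi=8(86)=134
lo=3(48)+hi=7(82)=130
lo=3(48)+hi=6(80)=128

Yes: 48+80=128


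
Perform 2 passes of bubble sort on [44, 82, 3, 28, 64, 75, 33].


Initial: [44, 82, 3, 28, 64, 75, 33]
Pass 1: [44, 3, 28, 64, 75, 33, 82] (5 swaps)
Pass 2: [3, 28, 44, 64, 33, 75, 82] (3 swaps)

After 2 passes: [3, 28, 44, 64, 33, 75, 82]


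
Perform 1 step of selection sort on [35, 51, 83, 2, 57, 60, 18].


Initial: [35, 51, 83, 2, 57, 60, 18]
Step 1: min=2 at 3
  Swap: [2, 51, 83, 35, 57, 60, 18]

After 1 step: [2, 51, 83, 35, 57, 60, 18]


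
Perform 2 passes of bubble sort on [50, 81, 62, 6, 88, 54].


Initial: [50, 81, 62, 6, 88, 54]
Pass 1: [50, 62, 6, 81, 54, 88] (3 swaps)
Pass 2: [50, 6, 62, 54, 81, 88] (2 swaps)

After 2 passes: [50, 6, 62, 54, 81, 88]


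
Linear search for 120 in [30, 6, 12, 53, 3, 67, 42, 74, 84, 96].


i=0: 30!=120
i=1: 6!=120
i=2: 12!=120
i=3: 53!=120
i=4: 3!=120
i=5: 67!=120
i=6: 42!=120
i=7: 74!=120
i=8: 84!=120
i=9: 96!=120

Not found, 10 comps


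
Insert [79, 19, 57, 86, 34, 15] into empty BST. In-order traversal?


Insert 79: root
Insert 19: L from 79
Insert 57: L from 79 -> R from 19
Insert 86: R from 79
Insert 34: L from 79 -> R from 19 -> L from 57
Insert 15: L from 79 -> L from 19

In-order: [15, 19, 34, 57, 79, 86]


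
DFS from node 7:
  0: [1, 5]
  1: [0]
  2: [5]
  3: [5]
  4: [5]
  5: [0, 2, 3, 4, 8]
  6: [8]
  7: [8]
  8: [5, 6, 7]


Visit 7, push [8]
Visit 8, push [6, 5]
Visit 5, push [4, 3, 2, 0]
Visit 0, push [1]
Visit 1, push []
Visit 2, push []
Visit 3, push []
Visit 4, push []
Visit 6, push []

DFS order: [7, 8, 5, 0, 1, 2, 3, 4, 6]


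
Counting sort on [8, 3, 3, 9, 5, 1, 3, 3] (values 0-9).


Input: [8, 3, 3, 9, 5, 1, 3, 3]
Counts: [0, 1, 0, 4, 0, 1, 0, 0, 1, 1]

Sorted: [1, 3, 3, 3, 3, 5, 8, 9]


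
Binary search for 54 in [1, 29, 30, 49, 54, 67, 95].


Step 1: lo=0, hi=6, mid=3, val=49
Step 2: lo=4, hi=6, mid=5, val=67
Step 3: lo=4, hi=4, mid=4, val=54

Found at index 4


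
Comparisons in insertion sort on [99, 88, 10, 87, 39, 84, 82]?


Algorithm: insertion sort
Input: [99, 88, 10, 87, 39, 84, 82]
Sorted: [10, 39, 82, 84, 87, 88, 99]

19


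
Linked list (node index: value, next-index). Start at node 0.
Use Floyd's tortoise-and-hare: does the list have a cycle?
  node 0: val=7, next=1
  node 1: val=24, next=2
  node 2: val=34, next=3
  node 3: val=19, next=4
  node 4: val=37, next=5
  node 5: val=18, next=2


Floyd's tortoise (slow, +1) and hare (fast, +2):
  init: slow=0, fast=0
  step 1: slow=1, fast=2
  step 2: slow=2, fast=4
  step 3: slow=3, fast=2
  step 4: slow=4, fast=4
  slow == fast at node 4: cycle detected

Cycle: yes


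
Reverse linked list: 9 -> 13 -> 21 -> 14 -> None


Step 1: curr=9, set curr.next=prev(None) | reversed so far: 9
Step 2: curr=13, set curr.next=prev(9) | reversed so far: 13 -> 9
Step 3: curr=21, set curr.next=prev(13) | reversed so far: 21 -> 13 -> 9
Step 4: curr=14, set curr.next=prev(21) | reversed so far: 14 -> 21 -> 13 -> 9

14 -> 21 -> 13 -> 9 -> None


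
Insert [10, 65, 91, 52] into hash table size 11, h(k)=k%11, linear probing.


Insert 10: h=10 -> slot 10
Insert 65: h=10, 1 probes -> slot 0
Insert 91: h=3 -> slot 3
Insert 52: h=8 -> slot 8

Table: [65, None, None, 91, None, None, None, None, 52, None, 10]
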